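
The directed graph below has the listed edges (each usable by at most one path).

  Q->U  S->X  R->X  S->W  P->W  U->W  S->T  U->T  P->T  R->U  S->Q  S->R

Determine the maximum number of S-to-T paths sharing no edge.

Assign every edge capacity 1; by Menger, the answer equals the max flow.
Path S→T (+1); total 1.
Path S→Q→U→T (+1); total 2.
No residual S→T path; max flow = 2.
Certifying cut of size 2: {S→T, U→T}.

2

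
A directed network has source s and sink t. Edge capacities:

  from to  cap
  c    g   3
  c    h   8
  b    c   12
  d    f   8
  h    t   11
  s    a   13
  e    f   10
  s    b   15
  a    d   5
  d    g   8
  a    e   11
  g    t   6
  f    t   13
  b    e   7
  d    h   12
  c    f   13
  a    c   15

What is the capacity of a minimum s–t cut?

Augment s→a→c→f→t: bottleneck 13, flow now 13.
Augment s→b→c→g→t: bottleneck 3, flow now 16.
Augment s→b→c→h→t: bottleneck 8, flow now 24.
Augment s→b→c→a→d→g→t: bottleneck 1, flow now 25. (uses reverse residual edge)
Augment s→b→e→f→c→a→d→g→t: bottleneck 2, flow now 27. (uses reverse residual edge)
Augment s→b→e→f→c→a→d→h→t: bottleneck 1, flow now 28. (uses reverse residual edge)
No augmenting path remains; maximum flow = 28.
By max-flow min-cut, the minimum cut capacity equals the max flow.
In the residual graph, reachable from s: {s}.
Min-cut edges: s→a (13), s→b (15); capacity 13 + 15 = 28.

28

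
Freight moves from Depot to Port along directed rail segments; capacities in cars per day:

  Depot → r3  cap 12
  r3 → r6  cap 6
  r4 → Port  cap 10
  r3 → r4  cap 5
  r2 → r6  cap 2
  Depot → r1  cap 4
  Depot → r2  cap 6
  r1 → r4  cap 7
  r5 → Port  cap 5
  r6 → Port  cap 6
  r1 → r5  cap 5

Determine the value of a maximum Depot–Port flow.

Augment Depot→r1→r4→Port: bottleneck 4, flow now 4.
Augment Depot→r2→r6→Port: bottleneck 2, flow now 6.
Augment Depot→r3→r4→Port: bottleneck 5, flow now 11.
Augment Depot→r3→r6→Port: bottleneck 4, flow now 15.
No augmenting path remains; maximum flow = 15.
In the residual graph, reachable from Depot: {Depot, r2, r3, r6}.
Min-cut edges: Depot→r1 (4), r3→r4 (5), r6→Port (6); capacity 4 + 5 + 6 = 15.
This cut is saturated, so no flow can exceed 15.

15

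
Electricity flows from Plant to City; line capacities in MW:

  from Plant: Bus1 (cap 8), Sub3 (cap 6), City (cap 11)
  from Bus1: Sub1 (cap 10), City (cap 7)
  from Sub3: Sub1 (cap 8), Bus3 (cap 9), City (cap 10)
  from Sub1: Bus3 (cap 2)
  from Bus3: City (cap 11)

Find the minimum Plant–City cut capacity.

Augment Plant→City: bottleneck 11, flow now 11.
Augment Plant→Bus1→City: bottleneck 7, flow now 18.
Augment Plant→Sub3→City: bottleneck 6, flow now 24.
Augment Plant→Bus1→Sub1→Bus3→City: bottleneck 1, flow now 25.
No augmenting path remains; maximum flow = 25.
By max-flow min-cut, the minimum cut capacity equals the max flow.
In the residual graph, reachable from Plant: {Plant}.
Min-cut edges: Plant→Bus1 (8), Plant→Sub3 (6), Plant→City (11); capacity 8 + 6 + 11 = 25.

25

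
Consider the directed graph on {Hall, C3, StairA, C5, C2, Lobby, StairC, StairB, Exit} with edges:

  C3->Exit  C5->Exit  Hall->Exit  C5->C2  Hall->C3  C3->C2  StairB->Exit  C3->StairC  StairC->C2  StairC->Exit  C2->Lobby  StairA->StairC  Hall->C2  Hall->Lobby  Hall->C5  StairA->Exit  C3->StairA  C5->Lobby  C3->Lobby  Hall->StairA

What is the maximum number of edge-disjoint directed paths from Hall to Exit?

4

Assign every edge capacity 1; by Menger, the answer equals the max flow.
Path Hall→Exit (+1); total 1.
Path Hall→C3→Exit (+1); total 2.
Path Hall→StairA→Exit (+1); total 3.
Path Hall→C5→Exit (+1); total 4.
No residual Hall→Exit path; max flow = 4.
Certifying cut of size 4: {Hall→C3, Hall→C5, Hall→Exit, Hall→StairA}.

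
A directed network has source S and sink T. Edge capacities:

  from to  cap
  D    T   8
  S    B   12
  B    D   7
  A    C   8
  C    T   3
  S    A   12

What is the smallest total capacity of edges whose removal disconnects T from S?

10

Augment S→A→C→T: bottleneck 3, flow now 3.
Augment S→B→D→T: bottleneck 7, flow now 10.
No augmenting path remains; maximum flow = 10.
By max-flow min-cut, the minimum cut capacity equals the max flow.
In the residual graph, reachable from S: {S, A, B, C}.
Min-cut edges: B→D (7), C→T (3); capacity 7 + 3 = 10.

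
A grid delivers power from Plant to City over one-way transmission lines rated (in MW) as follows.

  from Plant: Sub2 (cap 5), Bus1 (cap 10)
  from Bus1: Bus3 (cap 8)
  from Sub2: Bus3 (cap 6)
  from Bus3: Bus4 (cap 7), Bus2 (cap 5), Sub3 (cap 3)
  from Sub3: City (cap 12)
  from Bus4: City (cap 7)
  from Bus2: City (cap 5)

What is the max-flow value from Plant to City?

13

Augment Plant→Bus1→Bus3→Sub3→City: bottleneck 3, flow now 3.
Augment Plant→Bus1→Bus3→Bus4→City: bottleneck 5, flow now 8.
Augment Plant→Sub2→Bus3→Bus4→City: bottleneck 2, flow now 10.
Augment Plant→Sub2→Bus3→Bus2→City: bottleneck 3, flow now 13.
No augmenting path remains; maximum flow = 13.
In the residual graph, reachable from Plant: {Plant, Bus1}.
Min-cut edges: Plant→Sub2 (5), Bus1→Bus3 (8); capacity 5 + 8 = 13.
This cut is saturated, so no flow can exceed 13.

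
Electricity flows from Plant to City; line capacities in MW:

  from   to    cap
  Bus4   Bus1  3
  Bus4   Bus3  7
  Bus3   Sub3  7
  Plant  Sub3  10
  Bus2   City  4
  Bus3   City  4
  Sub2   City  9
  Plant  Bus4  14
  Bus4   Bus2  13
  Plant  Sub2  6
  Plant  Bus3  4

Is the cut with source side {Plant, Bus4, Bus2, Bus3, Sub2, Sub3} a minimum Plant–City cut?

No — its capacity is 20, but the minimum cut has capacity 14.

Given cut capacity: 3 + 4 + 4 + 9 = 20.
Augment Plant→Bus3→City: bottleneck 4, flow now 4.
Augment Plant→Sub2→City: bottleneck 6, flow now 10.
Augment Plant→Bus4→Bus2→City: bottleneck 4, flow now 14.
No augmenting path remains; maximum flow = 14.
In the residual graph, reachable from Plant: {Plant, Bus4, Bus2, Bus3, Bus1, Sub3}.
Min-cut edges: Plant→Sub2 (6), Bus2→City (4), Bus3→City (4); capacity 6 + 4 + 4 = 14.
Cut capacity 20 exceeds the max flow 14, so it is not minimum.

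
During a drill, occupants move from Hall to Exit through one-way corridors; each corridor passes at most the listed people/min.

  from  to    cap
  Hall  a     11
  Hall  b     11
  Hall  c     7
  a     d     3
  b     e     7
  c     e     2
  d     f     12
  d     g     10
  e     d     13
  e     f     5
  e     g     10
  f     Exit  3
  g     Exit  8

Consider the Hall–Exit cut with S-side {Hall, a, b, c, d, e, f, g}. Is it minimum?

Given cut capacity: 3 + 8 = 11.
Augment Hall→a→d→f→Exit: bottleneck 3, flow now 3.
Augment Hall→b→e→g→Exit: bottleneck 7, flow now 10.
Augment Hall→c→e→g→Exit: bottleneck 1, flow now 11.
No augmenting path remains; maximum flow = 11.
Cut capacity 11 equals the max flow, so it is a minimum cut.

Yes — it is a minimum cut (capacity 11).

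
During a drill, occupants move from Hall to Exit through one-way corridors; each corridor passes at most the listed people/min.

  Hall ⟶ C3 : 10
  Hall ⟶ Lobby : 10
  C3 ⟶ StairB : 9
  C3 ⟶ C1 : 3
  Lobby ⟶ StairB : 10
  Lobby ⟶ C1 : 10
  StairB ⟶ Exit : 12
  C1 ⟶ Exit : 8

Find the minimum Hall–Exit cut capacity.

20

Augment Hall→C3→StairB→Exit: bottleneck 9, flow now 9.
Augment Hall→C3→C1→Exit: bottleneck 1, flow now 10.
Augment Hall→Lobby→StairB→Exit: bottleneck 3, flow now 13.
Augment Hall→Lobby→C1→Exit: bottleneck 7, flow now 20.
No augmenting path remains; maximum flow = 20.
By max-flow min-cut, the minimum cut capacity equals the max flow.
In the residual graph, reachable from Hall: {Hall}.
Min-cut edges: Hall→C3 (10), Hall→Lobby (10); capacity 10 + 10 = 20.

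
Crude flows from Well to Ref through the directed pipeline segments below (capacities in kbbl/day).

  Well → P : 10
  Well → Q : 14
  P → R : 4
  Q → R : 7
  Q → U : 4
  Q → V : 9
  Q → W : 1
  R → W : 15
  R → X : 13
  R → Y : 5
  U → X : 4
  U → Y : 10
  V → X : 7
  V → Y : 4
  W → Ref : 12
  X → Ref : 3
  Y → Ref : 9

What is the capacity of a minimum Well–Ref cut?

18

Augment Well→Q→W→Ref: bottleneck 1, flow now 1.
Augment Well→P→R→W→Ref: bottleneck 4, flow now 5.
Augment Well→Q→R→W→Ref: bottleneck 7, flow now 12.
Augment Well→Q→U→X→Ref: bottleneck 3, flow now 15.
Augment Well→Q→U→Y→Ref: bottleneck 1, flow now 16.
Augment Well→Q→V→Y→Ref: bottleneck 2, flow now 18.
No augmenting path remains; maximum flow = 18.
By max-flow min-cut, the minimum cut capacity equals the max flow.
In the residual graph, reachable from Well: {Well, P}.
Min-cut edges: Well→Q (14), P→R (4); capacity 14 + 4 = 18.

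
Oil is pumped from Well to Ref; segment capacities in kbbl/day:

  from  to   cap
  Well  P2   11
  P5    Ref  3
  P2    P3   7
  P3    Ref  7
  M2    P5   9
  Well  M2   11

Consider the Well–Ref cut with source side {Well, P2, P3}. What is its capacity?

18

Edges leaving {Well, P2, P3}: Well→M2 (11), P3→Ref (7).
Cut capacity = 11 + 7 = 18.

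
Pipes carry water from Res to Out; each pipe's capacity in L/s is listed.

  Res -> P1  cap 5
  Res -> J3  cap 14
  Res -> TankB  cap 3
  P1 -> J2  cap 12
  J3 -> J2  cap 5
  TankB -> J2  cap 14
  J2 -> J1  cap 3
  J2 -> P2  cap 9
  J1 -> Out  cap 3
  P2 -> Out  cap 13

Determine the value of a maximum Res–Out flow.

Augment Res→P1→J2→J1→Out: bottleneck 3, flow now 3.
Augment Res→P1→J2→P2→Out: bottleneck 2, flow now 5.
Augment Res→J3→J2→P2→Out: bottleneck 5, flow now 10.
Augment Res→TankB→J2→P2→Out: bottleneck 2, flow now 12.
No augmenting path remains; maximum flow = 12.
In the residual graph, reachable from Res: {Res, P1, J3, TankB, J2}.
Min-cut edges: J2→J1 (3), J2→P2 (9); capacity 3 + 9 = 12.
This cut is saturated, so no flow can exceed 12.

12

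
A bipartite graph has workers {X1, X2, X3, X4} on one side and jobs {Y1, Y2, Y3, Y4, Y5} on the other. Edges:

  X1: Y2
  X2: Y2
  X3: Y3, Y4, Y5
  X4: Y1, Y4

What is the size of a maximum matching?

Unit-capacity flow: source→left, listed edges, right→sink; max matching = max flow.
Augmenting path X1→Y2 (+1); matched 1.
Augmenting path X3→Y3 (+1); matched 2.
Augmenting path X4→Y1 (+1); matched 3.
No augmenting path remains; maximum matching = 3.
König certificate: {X3, X4, Y2} is a vertex cover of size 3 (every listed pair touches it), so no matching can be larger.

3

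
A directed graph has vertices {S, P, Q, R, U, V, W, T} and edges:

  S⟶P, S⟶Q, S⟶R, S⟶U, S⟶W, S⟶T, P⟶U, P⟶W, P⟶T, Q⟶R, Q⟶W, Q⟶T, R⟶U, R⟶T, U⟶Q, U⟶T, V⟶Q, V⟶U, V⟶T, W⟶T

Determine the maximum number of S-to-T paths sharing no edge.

Assign every edge capacity 1; by Menger, the answer equals the max flow.
Path S→T (+1); total 1.
Path S→P→T (+1); total 2.
Path S→Q→T (+1); total 3.
Path S→R→T (+1); total 4.
Path S→U→T (+1); total 5.
Path S→W→T (+1); total 6.
No residual S→T path; max flow = 6.
Certifying cut of size 6: {S→P, S→Q, S→R, S→T, S→U, S→W}.

6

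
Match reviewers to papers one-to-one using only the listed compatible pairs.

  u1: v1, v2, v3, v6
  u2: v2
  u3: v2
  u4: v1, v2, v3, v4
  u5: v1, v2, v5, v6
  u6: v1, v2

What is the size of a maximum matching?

5

Unit-capacity flow: source→left, listed edges, right→sink; max matching = max flow.
Augmenting path u1→v1 (+1); matched 1.
Augmenting path u2→v2 (+1); matched 2.
Augmenting path u4→v3 (+1); matched 3.
Augmenting path u5→v5 (+1); matched 4.
Augmenting path u6→v1→u1→v6 (+1); matched 5.
No augmenting path remains; maximum matching = 5.
König certificate: {u1, u4, u5, u6, v2} is a vertex cover of size 5 (every listed pair touches it), so no matching can be larger.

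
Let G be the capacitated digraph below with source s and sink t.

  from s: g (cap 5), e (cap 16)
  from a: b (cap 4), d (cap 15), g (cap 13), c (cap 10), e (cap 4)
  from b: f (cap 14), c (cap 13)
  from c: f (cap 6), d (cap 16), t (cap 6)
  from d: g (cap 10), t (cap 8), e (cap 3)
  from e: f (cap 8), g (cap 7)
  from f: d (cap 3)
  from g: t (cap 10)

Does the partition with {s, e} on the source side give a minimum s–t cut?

Given cut capacity: 5 + 8 + 7 = 20.
Augment s→g→t: bottleneck 5, flow now 5.
Augment s→e→g→t: bottleneck 5, flow now 10.
Augment s→e→f→d→t: bottleneck 3, flow now 13.
No augmenting path remains; maximum flow = 13.
In the residual graph, reachable from s: {s, e, f, g}.
Min-cut edges: f→d (3), g→t (10); capacity 3 + 10 = 13.
Cut capacity 20 exceeds the max flow 13, so it is not minimum.

No — its capacity is 20, but the minimum cut has capacity 13.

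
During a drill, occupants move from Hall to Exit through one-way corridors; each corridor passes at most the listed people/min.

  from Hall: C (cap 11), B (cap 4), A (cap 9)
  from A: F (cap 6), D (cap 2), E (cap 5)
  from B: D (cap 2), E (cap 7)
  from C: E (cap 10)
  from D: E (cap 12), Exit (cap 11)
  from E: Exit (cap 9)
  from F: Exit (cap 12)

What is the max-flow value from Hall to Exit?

Augment Hall→A→D→Exit: bottleneck 2, flow now 2.
Augment Hall→A→E→Exit: bottleneck 5, flow now 7.
Augment Hall→A→F→Exit: bottleneck 2, flow now 9.
Augment Hall→B→D→Exit: bottleneck 2, flow now 11.
Augment Hall→B→E→Exit: bottleneck 2, flow now 13.
Augment Hall→C→E→Exit: bottleneck 2, flow now 15.
Augment Hall→C→E→A→F→Exit: bottleneck 4, flow now 19. (uses reverse residual edge)
No augmenting path remains; maximum flow = 19.
In the residual graph, reachable from Hall: {Hall, A, B, C, E}.
Min-cut edges: A→D (2), A→F (6), B→D (2), E→Exit (9); capacity 2 + 6 + 2 + 9 = 19.
This cut is saturated, so no flow can exceed 19.

19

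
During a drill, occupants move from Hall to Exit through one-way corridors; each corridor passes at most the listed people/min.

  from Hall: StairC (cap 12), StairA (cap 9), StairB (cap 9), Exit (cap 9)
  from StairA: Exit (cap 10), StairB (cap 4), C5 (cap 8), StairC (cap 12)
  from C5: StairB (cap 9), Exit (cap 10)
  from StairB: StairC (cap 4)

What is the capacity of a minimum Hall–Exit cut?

Augment Hall→Exit: bottleneck 9, flow now 9.
Augment Hall→StairA→Exit: bottleneck 9, flow now 18.
No augmenting path remains; maximum flow = 18.
By max-flow min-cut, the minimum cut capacity equals the max flow.
In the residual graph, reachable from Hall: {Hall, StairB, StairC}.
Min-cut edges: Hall→StairA (9), Hall→Exit (9); capacity 9 + 9 = 18.

18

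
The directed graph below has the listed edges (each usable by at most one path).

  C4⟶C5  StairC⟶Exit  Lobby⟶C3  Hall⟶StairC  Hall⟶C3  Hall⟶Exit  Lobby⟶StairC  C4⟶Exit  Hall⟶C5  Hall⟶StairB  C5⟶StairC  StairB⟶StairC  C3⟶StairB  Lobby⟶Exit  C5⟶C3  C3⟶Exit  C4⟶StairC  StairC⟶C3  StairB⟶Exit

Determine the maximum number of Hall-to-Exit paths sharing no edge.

Assign every edge capacity 1; by Menger, the answer equals the max flow.
Path Hall→Exit (+1); total 1.
Path Hall→C3→Exit (+1); total 2.
Path Hall→StairC→Exit (+1); total 3.
Path Hall→StairB→Exit (+1); total 4.
No residual Hall→Exit path; max flow = 4.
Certifying cut of size 4: {C3→Exit, Hall→Exit, StairB→Exit, StairC→Exit}.

4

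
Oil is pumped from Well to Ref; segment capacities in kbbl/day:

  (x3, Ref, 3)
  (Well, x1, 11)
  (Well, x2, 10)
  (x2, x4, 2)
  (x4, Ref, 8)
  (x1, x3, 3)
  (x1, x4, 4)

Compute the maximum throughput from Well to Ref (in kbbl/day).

Augment Well→x1→x3→Ref: bottleneck 3, flow now 3.
Augment Well→x1→x4→Ref: bottleneck 4, flow now 7.
Augment Well→x2→x4→Ref: bottleneck 2, flow now 9.
No augmenting path remains; maximum flow = 9.
In the residual graph, reachable from Well: {Well, x1, x2}.
Min-cut edges: x1→x3 (3), x1→x4 (4), x2→x4 (2); capacity 3 + 4 + 2 = 9.
This cut is saturated, so no flow can exceed 9.

9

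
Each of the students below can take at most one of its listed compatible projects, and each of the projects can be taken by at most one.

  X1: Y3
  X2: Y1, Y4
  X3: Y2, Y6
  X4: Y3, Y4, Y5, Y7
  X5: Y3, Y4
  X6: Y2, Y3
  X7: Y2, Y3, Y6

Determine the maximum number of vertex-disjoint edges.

Unit-capacity flow: source→left, listed edges, right→sink; max matching = max flow.
Augmenting path X1→Y3 (+1); matched 1.
Augmenting path X2→Y1 (+1); matched 2.
Augmenting path X3→Y2 (+1); matched 3.
Augmenting path X4→Y4 (+1); matched 4.
Augmenting path X7→Y6 (+1); matched 5.
Augmenting path X5→Y4→X4→Y5 (+1); matched 6.
No augmenting path remains; maximum matching = 6.
König certificate: {X2, X4, X5, Y2, Y3, Y6} is a vertex cover of size 6 (every listed pair touches it), so no matching can be larger.

6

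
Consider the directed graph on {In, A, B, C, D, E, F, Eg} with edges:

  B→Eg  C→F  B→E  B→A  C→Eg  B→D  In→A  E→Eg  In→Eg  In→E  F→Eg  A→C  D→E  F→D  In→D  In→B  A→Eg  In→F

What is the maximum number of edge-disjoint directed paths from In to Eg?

5

Assign every edge capacity 1; by Menger, the answer equals the max flow.
Path In→Eg (+1); total 1.
Path In→A→Eg (+1); total 2.
Path In→B→Eg (+1); total 3.
Path In→E→Eg (+1); total 4.
Path In→F→Eg (+1); total 5.
No residual In→Eg path; max flow = 5.
Certifying cut of size 5: {E→Eg, In→A, In→B, In→Eg, In→F}.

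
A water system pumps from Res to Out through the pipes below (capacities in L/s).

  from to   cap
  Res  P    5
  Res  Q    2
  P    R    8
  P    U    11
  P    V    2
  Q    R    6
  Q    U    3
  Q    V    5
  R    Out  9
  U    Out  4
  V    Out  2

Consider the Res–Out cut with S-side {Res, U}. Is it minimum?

No — its capacity is 11, but the minimum cut has capacity 7.

Given cut capacity: 5 + 2 + 4 = 11.
Augment Res→P→R→Out: bottleneck 5, flow now 5.
Augment Res→Q→R→Out: bottleneck 2, flow now 7.
No augmenting path remains; maximum flow = 7.
In the residual graph, reachable from Res: {Res}.
Min-cut edges: Res→P (5), Res→Q (2); capacity 5 + 2 = 7.
Cut capacity 11 exceeds the max flow 7, so it is not minimum.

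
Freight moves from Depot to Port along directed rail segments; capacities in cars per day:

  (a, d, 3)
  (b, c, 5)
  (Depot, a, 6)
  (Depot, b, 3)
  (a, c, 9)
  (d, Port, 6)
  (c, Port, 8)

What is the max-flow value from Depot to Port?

Augment Depot→a→c→Port: bottleneck 6, flow now 6.
Augment Depot→b→c→Port: bottleneck 2, flow now 8.
Augment Depot→b→c→a→d→Port: bottleneck 1, flow now 9. (uses reverse residual edge)
No augmenting path remains; maximum flow = 9.
In the residual graph, reachable from Depot: {Depot}.
Min-cut edges: Depot→a (6), Depot→b (3); capacity 6 + 3 = 9.
This cut is saturated, so no flow can exceed 9.

9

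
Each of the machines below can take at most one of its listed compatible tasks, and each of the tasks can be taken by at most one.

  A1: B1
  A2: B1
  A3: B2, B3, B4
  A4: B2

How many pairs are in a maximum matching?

Unit-capacity flow: source→left, listed edges, right→sink; max matching = max flow.
Augmenting path A1→B1 (+1); matched 1.
Augmenting path A3→B2 (+1); matched 2.
Augmenting path A4→B2→A3→B3 (+1); matched 3.
No augmenting path remains; maximum matching = 3.
König certificate: {A3, A4, B1} is a vertex cover of size 3 (every listed pair touches it), so no matching can be larger.

3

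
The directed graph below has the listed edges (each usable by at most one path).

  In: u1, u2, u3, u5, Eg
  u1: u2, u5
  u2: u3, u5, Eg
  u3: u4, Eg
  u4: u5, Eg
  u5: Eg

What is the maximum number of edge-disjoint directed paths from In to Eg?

5

Assign every edge capacity 1; by Menger, the answer equals the max flow.
Path In→Eg (+1); total 1.
Path In→u2→Eg (+1); total 2.
Path In→u3→Eg (+1); total 3.
Path In→u5→Eg (+1); total 4.
Path In→u1→u2→u3→u4→Eg (+1); total 5.
No residual In→Eg path; max flow = 5.
Certifying cut of size 5: {In→Eg, In→u1, In→u2, In→u3, In→u5}.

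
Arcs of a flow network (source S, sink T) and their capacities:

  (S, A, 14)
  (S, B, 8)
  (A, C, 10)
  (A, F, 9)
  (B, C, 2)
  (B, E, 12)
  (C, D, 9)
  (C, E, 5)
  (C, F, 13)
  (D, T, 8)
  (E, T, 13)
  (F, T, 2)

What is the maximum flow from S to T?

Augment S→A→F→T: bottleneck 2, flow now 2.
Augment S→B→E→T: bottleneck 8, flow now 10.
Augment S→A→C→D→T: bottleneck 8, flow now 18.
Augment S→A→C→E→T: bottleneck 2, flow now 20.
No augmenting path remains; maximum flow = 20.
In the residual graph, reachable from S: {S, A, F}.
Min-cut edges: S→B (8), A→C (10), F→T (2); capacity 8 + 10 + 2 = 20.
This cut is saturated, so no flow can exceed 20.

20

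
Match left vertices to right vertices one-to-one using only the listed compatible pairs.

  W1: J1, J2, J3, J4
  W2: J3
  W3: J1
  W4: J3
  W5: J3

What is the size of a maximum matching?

3

Unit-capacity flow: source→left, listed edges, right→sink; max matching = max flow.
Augmenting path W1→J1 (+1); matched 1.
Augmenting path W2→J3 (+1); matched 2.
Augmenting path W3→J1→W1→J2 (+1); matched 3.
No augmenting path remains; maximum matching = 3.
König certificate: {W1, W3, J3} is a vertex cover of size 3 (every listed pair touches it), so no matching can be larger.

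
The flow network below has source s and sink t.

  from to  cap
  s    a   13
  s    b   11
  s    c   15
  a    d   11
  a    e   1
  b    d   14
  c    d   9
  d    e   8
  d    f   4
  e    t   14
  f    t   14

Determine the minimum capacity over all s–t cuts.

Augment s→a→e→t: bottleneck 1, flow now 1.
Augment s→a→d→e→t: bottleneck 8, flow now 9.
Augment s→a→d→f→t: bottleneck 3, flow now 12.
Augment s→b→d→f→t: bottleneck 1, flow now 13.
No augmenting path remains; maximum flow = 13.
By max-flow min-cut, the minimum cut capacity equals the max flow.
In the residual graph, reachable from s: {s, a, b, c, d}.
Min-cut edges: a→e (1), d→e (8), d→f (4); capacity 1 + 8 + 4 = 13.

13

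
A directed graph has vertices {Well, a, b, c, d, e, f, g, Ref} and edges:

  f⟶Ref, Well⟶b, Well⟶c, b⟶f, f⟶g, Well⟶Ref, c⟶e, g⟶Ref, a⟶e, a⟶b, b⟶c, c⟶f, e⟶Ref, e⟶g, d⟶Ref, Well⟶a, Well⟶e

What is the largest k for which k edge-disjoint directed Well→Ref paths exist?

Assign every edge capacity 1; by Menger, the answer equals the max flow.
Path Well→Ref (+1); total 1.
Path Well→e→Ref (+1); total 2.
Path Well→b→f→Ref (+1); total 3.
Path Well→a→e→g→Ref (+1); total 4.
No residual Well→Ref path; max flow = 4.
Certifying cut of size 4: {Well→Ref, e→Ref, f→Ref, g→Ref}.

4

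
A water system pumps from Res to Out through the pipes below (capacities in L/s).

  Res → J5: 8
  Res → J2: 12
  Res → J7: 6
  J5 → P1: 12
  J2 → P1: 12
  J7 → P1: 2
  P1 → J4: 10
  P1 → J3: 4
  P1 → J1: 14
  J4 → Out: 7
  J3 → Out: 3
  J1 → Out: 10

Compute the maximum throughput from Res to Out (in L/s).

20

Augment Res→J5→P1→J4→Out: bottleneck 7, flow now 7.
Augment Res→J5→P1→J3→Out: bottleneck 1, flow now 8.
Augment Res→J2→P1→J3→Out: bottleneck 2, flow now 10.
Augment Res→J2→P1→J1→Out: bottleneck 10, flow now 20.
No augmenting path remains; maximum flow = 20.
In the residual graph, reachable from Res: {Res, J5, J2, J7, P1, J4, J3, J1}.
Min-cut edges: J4→Out (7), J3→Out (3), J1→Out (10); capacity 7 + 3 + 10 = 20.
This cut is saturated, so no flow can exceed 20.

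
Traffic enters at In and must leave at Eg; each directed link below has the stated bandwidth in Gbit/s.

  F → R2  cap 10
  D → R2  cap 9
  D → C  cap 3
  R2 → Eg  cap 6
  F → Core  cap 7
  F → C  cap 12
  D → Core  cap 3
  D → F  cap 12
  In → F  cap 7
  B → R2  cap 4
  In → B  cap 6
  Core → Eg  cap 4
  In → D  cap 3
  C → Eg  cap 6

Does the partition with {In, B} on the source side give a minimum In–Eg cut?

Yes — it is a minimum cut (capacity 14).

Given cut capacity: 3 + 7 + 4 = 14.
Augment In→D→R2→Eg: bottleneck 3, flow now 3.
Augment In→F→R2→Eg: bottleneck 3, flow now 6.
Augment In→F→Core→Eg: bottleneck 4, flow now 10.
Augment In→B→R2→D→C→Eg: bottleneck 3, flow now 13. (uses reverse residual edge)
Augment In→B→R2→F→C→Eg: bottleneck 1, flow now 14. (uses reverse residual edge)
No augmenting path remains; maximum flow = 14.
Cut capacity 14 equals the max flow, so it is a minimum cut.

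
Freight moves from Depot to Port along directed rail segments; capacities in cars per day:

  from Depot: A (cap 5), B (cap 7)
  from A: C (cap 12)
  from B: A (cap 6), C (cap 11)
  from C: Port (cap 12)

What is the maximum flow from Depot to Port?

Augment Depot→A→C→Port: bottleneck 5, flow now 5.
Augment Depot→B→C→Port: bottleneck 7, flow now 12.
No augmenting path remains; maximum flow = 12.
In the residual graph, reachable from Depot: {Depot}.
Min-cut edges: Depot→A (5), Depot→B (7); capacity 5 + 7 = 12.
This cut is saturated, so no flow can exceed 12.

12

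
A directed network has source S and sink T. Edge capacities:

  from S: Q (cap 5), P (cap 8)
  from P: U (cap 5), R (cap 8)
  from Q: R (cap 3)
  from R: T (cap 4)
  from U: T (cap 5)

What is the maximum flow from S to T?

9

Augment S→P→R→T: bottleneck 4, flow now 4.
Augment S→P→U→T: bottleneck 4, flow now 8.
Augment S→Q→R→P→U→T: bottleneck 1, flow now 9. (uses reverse residual edge)
No augmenting path remains; maximum flow = 9.
In the residual graph, reachable from S: {S, P, Q, R}.
Min-cut edges: P→U (5), R→T (4); capacity 5 + 4 = 9.
This cut is saturated, so no flow can exceed 9.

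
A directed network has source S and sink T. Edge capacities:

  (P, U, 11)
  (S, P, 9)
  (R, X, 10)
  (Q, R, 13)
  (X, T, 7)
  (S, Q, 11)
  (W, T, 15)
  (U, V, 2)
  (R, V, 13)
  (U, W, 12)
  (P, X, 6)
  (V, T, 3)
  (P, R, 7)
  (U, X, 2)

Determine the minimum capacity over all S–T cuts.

19

Augment S→P→X→T: bottleneck 6, flow now 6.
Augment S→P→R→V→T: bottleneck 3, flow now 9.
Augment S→Q→R→X→T: bottleneck 1, flow now 10.
Augment S→Q→R→P→U→W→T: bottleneck 3, flow now 13. (uses reverse residual edge)
Augment S→Q→R→X→P→U→W→T: bottleneck 6, flow now 19. (uses reverse residual edge)
No augmenting path remains; maximum flow = 19.
By max-flow min-cut, the minimum cut capacity equals the max flow.
In the residual graph, reachable from S: {S, Q, R, V, X}.
Min-cut edges: S→P (9), V→T (3), X→T (7); capacity 9 + 3 + 7 = 19.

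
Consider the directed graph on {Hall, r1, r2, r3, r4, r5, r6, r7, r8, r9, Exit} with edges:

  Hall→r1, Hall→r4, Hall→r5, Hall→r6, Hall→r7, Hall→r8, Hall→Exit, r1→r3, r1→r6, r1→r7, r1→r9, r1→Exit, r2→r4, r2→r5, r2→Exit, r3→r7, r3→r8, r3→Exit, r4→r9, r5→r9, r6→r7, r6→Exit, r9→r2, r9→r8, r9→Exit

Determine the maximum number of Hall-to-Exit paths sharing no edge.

Assign every edge capacity 1; by Menger, the answer equals the max flow.
Path Hall→Exit (+1); total 1.
Path Hall→r1→Exit (+1); total 2.
Path Hall→r6→Exit (+1); total 3.
Path Hall→r4→r9→Exit (+1); total 4.
Path Hall→r5→r9→r2→Exit (+1); total 5.
No residual Hall→Exit path; max flow = 5.
Certifying cut of size 5: {Hall→Exit, Hall→r1, Hall→r4, Hall→r5, Hall→r6}.

5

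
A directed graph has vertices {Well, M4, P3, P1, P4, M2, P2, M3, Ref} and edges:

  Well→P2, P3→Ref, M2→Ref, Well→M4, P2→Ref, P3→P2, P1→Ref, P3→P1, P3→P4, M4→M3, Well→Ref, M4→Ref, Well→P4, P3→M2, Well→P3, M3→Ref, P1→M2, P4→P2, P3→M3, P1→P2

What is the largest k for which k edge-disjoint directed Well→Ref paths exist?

4

Assign every edge capacity 1; by Menger, the answer equals the max flow.
Path Well→Ref (+1); total 1.
Path Well→M4→Ref (+1); total 2.
Path Well→P3→Ref (+1); total 3.
Path Well→P2→Ref (+1); total 4.
No residual Well→Ref path; max flow = 4.
Certifying cut of size 4: {P2→Ref, Well→M4, Well→P3, Well→Ref}.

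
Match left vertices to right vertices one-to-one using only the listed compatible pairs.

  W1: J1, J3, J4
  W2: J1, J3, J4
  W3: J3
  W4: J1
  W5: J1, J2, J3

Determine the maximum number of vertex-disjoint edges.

4

Unit-capacity flow: source→left, listed edges, right→sink; max matching = max flow.
Augmenting path W1→J1 (+1); matched 1.
Augmenting path W2→J3 (+1); matched 2.
Augmenting path W5→J2 (+1); matched 3.
Augmenting path W3→J3→W2→J4 (+1); matched 4.
No augmenting path remains; maximum matching = 4.
König certificate: {W5, J1, J3, J4} is a vertex cover of size 4 (every listed pair touches it), so no matching can be larger.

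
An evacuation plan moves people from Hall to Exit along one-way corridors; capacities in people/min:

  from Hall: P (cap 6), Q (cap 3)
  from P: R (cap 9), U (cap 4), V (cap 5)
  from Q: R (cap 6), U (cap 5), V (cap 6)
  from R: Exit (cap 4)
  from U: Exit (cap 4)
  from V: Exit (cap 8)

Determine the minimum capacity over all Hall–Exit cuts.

Augment Hall→P→R→Exit: bottleneck 4, flow now 4.
Augment Hall→P→U→Exit: bottleneck 2, flow now 6.
Augment Hall→Q→U→Exit: bottleneck 2, flow now 8.
Augment Hall→Q→V→Exit: bottleneck 1, flow now 9.
No augmenting path remains; maximum flow = 9.
By max-flow min-cut, the minimum cut capacity equals the max flow.
In the residual graph, reachable from Hall: {Hall}.
Min-cut edges: Hall→P (6), Hall→Q (3); capacity 6 + 3 = 9.

9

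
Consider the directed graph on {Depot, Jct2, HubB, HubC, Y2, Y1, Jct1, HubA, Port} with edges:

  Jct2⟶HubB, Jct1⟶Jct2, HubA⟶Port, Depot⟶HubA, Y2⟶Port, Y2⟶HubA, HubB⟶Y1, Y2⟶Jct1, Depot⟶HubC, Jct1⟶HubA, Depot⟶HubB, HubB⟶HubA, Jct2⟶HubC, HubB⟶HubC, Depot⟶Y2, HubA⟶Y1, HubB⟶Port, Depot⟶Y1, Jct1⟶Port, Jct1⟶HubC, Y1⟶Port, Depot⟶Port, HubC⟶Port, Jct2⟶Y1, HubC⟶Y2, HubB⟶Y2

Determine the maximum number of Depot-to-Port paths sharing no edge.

6

Assign every edge capacity 1; by Menger, the answer equals the max flow.
Path Depot→Port (+1); total 1.
Path Depot→HubB→Port (+1); total 2.
Path Depot→HubC→Port (+1); total 3.
Path Depot→Y2→Port (+1); total 4.
Path Depot→Y1→Port (+1); total 5.
Path Depot→HubA→Port (+1); total 6.
No residual Depot→Port path; max flow = 6.
Certifying cut of size 6: {Depot→HubA, Depot→HubB, Depot→HubC, Depot→Port, Depot→Y1, Depot→Y2}.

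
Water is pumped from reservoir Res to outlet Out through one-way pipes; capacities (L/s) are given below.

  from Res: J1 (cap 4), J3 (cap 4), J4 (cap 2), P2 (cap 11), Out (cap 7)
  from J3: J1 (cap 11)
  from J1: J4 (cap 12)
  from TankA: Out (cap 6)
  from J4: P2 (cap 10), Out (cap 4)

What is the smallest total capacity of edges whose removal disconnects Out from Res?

11

Augment Res→Out: bottleneck 7, flow now 7.
Augment Res→J4→Out: bottleneck 2, flow now 9.
Augment Res→J1→J4→Out: bottleneck 2, flow now 11.
No augmenting path remains; maximum flow = 11.
By max-flow min-cut, the minimum cut capacity equals the max flow.
In the residual graph, reachable from Res: {Res, J3, J1, J4, P2}.
Min-cut edges: Res→Out (7), J4→Out (4); capacity 7 + 4 = 11.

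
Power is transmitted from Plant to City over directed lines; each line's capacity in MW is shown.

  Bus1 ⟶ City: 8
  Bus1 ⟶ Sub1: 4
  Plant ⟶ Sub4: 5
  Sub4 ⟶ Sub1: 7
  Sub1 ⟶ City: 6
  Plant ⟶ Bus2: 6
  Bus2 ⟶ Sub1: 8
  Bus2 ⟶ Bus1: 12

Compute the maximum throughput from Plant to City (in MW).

Augment Plant→Sub4→Sub1→City: bottleneck 5, flow now 5.
Augment Plant→Bus2→Sub1→City: bottleneck 1, flow now 6.
Augment Plant→Bus2→Bus1→City: bottleneck 5, flow now 11.
No augmenting path remains; maximum flow = 11.
In the residual graph, reachable from Plant: {Plant}.
Min-cut edges: Plant→Sub4 (5), Plant→Bus2 (6); capacity 5 + 6 = 11.
This cut is saturated, so no flow can exceed 11.

11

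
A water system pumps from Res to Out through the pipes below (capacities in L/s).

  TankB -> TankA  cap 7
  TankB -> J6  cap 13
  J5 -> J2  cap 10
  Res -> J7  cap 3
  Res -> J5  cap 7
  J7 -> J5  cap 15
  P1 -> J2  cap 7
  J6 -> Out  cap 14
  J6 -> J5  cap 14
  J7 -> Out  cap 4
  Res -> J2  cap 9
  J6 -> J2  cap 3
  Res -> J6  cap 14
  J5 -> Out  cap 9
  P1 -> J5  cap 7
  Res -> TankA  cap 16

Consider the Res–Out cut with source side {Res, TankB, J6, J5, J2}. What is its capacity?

Edges leaving {Res, TankB, J6, J5, J2}: Res→J7 (3), Res→TankA (16), TankB→TankA (7), J6→Out (14), J5→Out (9).
Cut capacity = 3 + 16 + 7 + 14 + 9 = 49.

49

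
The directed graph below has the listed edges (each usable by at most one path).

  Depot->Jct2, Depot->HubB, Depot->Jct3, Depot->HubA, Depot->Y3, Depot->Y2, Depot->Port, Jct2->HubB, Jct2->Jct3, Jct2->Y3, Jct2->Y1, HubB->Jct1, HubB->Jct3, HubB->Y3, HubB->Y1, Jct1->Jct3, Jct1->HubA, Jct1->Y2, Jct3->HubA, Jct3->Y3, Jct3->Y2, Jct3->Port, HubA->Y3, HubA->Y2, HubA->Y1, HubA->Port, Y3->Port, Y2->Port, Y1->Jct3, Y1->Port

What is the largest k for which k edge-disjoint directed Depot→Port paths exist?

Assign every edge capacity 1; by Menger, the answer equals the max flow.
Path Depot→Port (+1); total 1.
Path Depot→Jct3→Port (+1); total 2.
Path Depot→HubA→Port (+1); total 3.
Path Depot→Y3→Port (+1); total 4.
Path Depot→Y2→Port (+1); total 5.
Path Depot→Jct2→Y1→Port (+1); total 6.
No residual Depot→Port path; max flow = 6.
Certifying cut of size 6: {Depot→Port, HubA→Port, Jct3→Port, Y1→Port, Y2→Port, Y3→Port}.

6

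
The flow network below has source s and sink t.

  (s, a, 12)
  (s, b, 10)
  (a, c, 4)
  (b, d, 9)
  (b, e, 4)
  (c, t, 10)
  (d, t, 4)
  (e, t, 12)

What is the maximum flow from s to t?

Augment s→a→c→t: bottleneck 4, flow now 4.
Augment s→b→d→t: bottleneck 4, flow now 8.
Augment s→b→e→t: bottleneck 4, flow now 12.
No augmenting path remains; maximum flow = 12.
In the residual graph, reachable from s: {s, a, b, d}.
Min-cut edges: a→c (4), b→e (4), d→t (4); capacity 4 + 4 + 4 = 12.
This cut is saturated, so no flow can exceed 12.

12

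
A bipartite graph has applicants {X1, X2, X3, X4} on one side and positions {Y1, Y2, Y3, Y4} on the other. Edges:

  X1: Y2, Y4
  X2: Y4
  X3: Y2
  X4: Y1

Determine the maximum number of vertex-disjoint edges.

Unit-capacity flow: source→left, listed edges, right→sink; max matching = max flow.
Augmenting path X1→Y2 (+1); matched 1.
Augmenting path X2→Y4 (+1); matched 2.
Augmenting path X4→Y1 (+1); matched 3.
No augmenting path remains; maximum matching = 3.
König certificate: {X4, Y2, Y4} is a vertex cover of size 3 (every listed pair touches it), so no matching can be larger.

3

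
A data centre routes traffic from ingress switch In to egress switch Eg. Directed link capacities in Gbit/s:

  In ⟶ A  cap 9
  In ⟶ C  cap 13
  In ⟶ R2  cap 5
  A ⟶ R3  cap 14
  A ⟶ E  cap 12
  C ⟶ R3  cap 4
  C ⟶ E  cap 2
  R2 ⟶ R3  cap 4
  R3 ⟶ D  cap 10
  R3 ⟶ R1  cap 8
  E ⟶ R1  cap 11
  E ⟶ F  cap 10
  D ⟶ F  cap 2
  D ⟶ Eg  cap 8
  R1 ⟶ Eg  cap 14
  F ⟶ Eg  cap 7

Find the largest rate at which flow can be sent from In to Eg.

Augment In→A→R3→D→Eg: bottleneck 8, flow now 8.
Augment In→A→R3→R1→Eg: bottleneck 1, flow now 9.
Augment In→C→R3→R1→Eg: bottleneck 4, flow now 13.
Augment In→C→E→R1→Eg: bottleneck 2, flow now 15.
Augment In→R2→R3→R1→Eg: bottleneck 3, flow now 18.
Augment In→R2→R3→D→F→Eg: bottleneck 1, flow now 19.
No augmenting path remains; maximum flow = 19.
In the residual graph, reachable from In: {In, C, R2}.
Min-cut edges: In→A (9), C→R3 (4), C→E (2), R2→R3 (4); capacity 9 + 4 + 2 + 4 = 19.
This cut is saturated, so no flow can exceed 19.

19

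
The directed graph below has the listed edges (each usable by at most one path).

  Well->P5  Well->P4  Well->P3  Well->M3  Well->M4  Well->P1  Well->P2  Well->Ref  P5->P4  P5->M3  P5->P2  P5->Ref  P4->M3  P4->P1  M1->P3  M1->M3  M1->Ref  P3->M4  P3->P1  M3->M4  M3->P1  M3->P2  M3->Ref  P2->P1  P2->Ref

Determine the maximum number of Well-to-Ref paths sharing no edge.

Assign every edge capacity 1; by Menger, the answer equals the max flow.
Path Well→Ref (+1); total 1.
Path Well→P5→Ref (+1); total 2.
Path Well→M3→Ref (+1); total 3.
Path Well→P2→Ref (+1); total 4.
No residual Well→Ref path; max flow = 4.
Certifying cut of size 4: {M3→Ref, P2→Ref, Well→P5, Well→Ref}.

4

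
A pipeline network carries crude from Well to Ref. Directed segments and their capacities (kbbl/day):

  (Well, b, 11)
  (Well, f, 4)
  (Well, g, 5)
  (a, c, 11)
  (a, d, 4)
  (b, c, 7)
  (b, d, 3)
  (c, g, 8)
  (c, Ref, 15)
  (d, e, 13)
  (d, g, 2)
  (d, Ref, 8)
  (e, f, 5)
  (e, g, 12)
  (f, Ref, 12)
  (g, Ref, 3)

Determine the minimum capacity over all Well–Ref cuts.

17

Augment Well→f→Ref: bottleneck 4, flow now 4.
Augment Well→g→Ref: bottleneck 3, flow now 7.
Augment Well→b→c→Ref: bottleneck 7, flow now 14.
Augment Well→b→d→Ref: bottleneck 3, flow now 17.
No augmenting path remains; maximum flow = 17.
By max-flow min-cut, the minimum cut capacity equals the max flow.
In the residual graph, reachable from Well: {Well, b, g}.
Min-cut edges: Well→f (4), b→c (7), b→d (3), g→Ref (3); capacity 4 + 7 + 3 + 3 = 17.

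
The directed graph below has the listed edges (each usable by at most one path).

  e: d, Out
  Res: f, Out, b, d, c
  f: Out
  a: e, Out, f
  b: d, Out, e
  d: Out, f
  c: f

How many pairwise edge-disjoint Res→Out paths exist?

4

Assign every edge capacity 1; by Menger, the answer equals the max flow.
Path Res→Out (+1); total 1.
Path Res→b→Out (+1); total 2.
Path Res→d→Out (+1); total 3.
Path Res→f→Out (+1); total 4.
No residual Res→Out path; max flow = 4.
Certifying cut of size 4: {Res→Out, Res→b, Res→d, f→Out}.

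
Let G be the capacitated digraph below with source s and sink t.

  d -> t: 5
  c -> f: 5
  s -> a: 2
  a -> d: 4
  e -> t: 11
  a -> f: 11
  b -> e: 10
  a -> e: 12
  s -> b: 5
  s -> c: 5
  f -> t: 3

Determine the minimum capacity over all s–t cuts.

10

Augment s→a→d→t: bottleneck 2, flow now 2.
Augment s→b→e→t: bottleneck 5, flow now 7.
Augment s→c→f→t: bottleneck 3, flow now 10.
No augmenting path remains; maximum flow = 10.
By max-flow min-cut, the minimum cut capacity equals the max flow.
In the residual graph, reachable from s: {s, c, f}.
Min-cut edges: s→a (2), s→b (5), f→t (3); capacity 2 + 5 + 3 = 10.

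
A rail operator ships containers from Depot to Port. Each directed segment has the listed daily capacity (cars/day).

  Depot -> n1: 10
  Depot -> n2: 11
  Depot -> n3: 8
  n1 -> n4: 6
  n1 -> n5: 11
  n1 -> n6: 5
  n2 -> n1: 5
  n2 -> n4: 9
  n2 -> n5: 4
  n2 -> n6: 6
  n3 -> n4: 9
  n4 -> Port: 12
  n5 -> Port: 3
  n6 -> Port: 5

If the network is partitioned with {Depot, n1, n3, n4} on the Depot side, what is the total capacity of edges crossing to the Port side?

39

Edges leaving {Depot, n1, n3, n4}: Depot→n2 (11), n1→n5 (11), n1→n6 (5), n4→Port (12).
Cut capacity = 11 + 11 + 5 + 12 = 39.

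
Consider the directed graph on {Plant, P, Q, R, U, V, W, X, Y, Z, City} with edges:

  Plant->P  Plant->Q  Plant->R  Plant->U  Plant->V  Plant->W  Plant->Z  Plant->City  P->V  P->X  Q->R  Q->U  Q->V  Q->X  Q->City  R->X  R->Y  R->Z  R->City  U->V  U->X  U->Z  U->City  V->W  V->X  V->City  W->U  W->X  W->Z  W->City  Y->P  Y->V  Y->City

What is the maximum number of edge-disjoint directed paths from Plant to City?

Assign every edge capacity 1; by Menger, the answer equals the max flow.
Path Plant→City (+1); total 1.
Path Plant→Q→City (+1); total 2.
Path Plant→R→City (+1); total 3.
Path Plant→U→City (+1); total 4.
Path Plant→V→City (+1); total 5.
Path Plant→W→City (+1); total 6.
No residual Plant→City path; max flow = 6.
Certifying cut of size 6: {Plant→City, Plant→Q, Plant→R, U→City, V→City, W→City}.

6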